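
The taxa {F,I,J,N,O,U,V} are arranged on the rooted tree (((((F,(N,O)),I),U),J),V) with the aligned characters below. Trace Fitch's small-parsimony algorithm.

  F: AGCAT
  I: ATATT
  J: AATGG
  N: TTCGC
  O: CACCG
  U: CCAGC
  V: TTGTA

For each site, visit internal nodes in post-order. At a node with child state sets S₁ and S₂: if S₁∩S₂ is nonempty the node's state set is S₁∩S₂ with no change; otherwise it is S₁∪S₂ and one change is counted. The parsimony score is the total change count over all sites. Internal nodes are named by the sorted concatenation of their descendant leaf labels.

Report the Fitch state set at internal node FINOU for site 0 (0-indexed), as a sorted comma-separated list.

NO@0: {T} ∪ {C} = {C,T} (union, +1)
FNO@0: {A} ∪ {C,T} = {A,C,T} (union, +1)
FINO@0: {A,C,T} ∩ {A} = {A} (intersection, +0)
FINOU@0: {A} ∪ {C} = {A,C} (union, +1)
FIJNOU@0: {A,C} ∩ {A} = {A} (intersection, +0)
FIJNOUV@0: {A} ∪ {T} = {A,T} (union, +1)
NO@1: {T} ∪ {A} = {A,T} (union, +1)
FNO@1: {G} ∪ {A,T} = {A,G,T} (union, +1)
FINO@1: {A,G,T} ∩ {T} = {T} (intersection, +0)
FINOU@1: {T} ∪ {C} = {C,T} (union, +1)
FIJNOU@1: {C,T} ∪ {A} = {A,C,T} (union, +1)
FIJNOUV@1: {A,C,T} ∩ {T} = {T} (intersection, +0)
NO@2: {C} ∩ {C} = {C} (intersection, +0)
FNO@2: {C} ∩ {C} = {C} (intersection, +0)
FINO@2: {C} ∪ {A} = {A,C} (union, +1)
FINOU@2: {A,C} ∩ {A} = {A} (intersection, +0)
FIJNOU@2: {A} ∪ {T} = {A,T} (union, +1)
FIJNOUV@2: {A,T} ∪ {G} = {A,G,T} (union, +1)
NO@3: {G} ∪ {C} = {C,G} (union, +1)
FNO@3: {A} ∪ {C,G} = {A,C,G} (union, +1)
FINO@3: {A,C,G} ∪ {T} = {A,C,G,T} (union, +1)
FINOU@3: {A,C,G,T} ∩ {G} = {G} (intersection, +0)
FIJNOU@3: {G} ∩ {G} = {G} (intersection, +0)
FIJNOUV@3: {G} ∪ {T} = {G,T} (union, +1)
NO@4: {C} ∪ {G} = {C,G} (union, +1)
FNO@4: {T} ∪ {C,G} = {C,G,T} (union, +1)
FINO@4: {C,G,T} ∩ {T} = {T} (intersection, +0)
FINOU@4: {T} ∪ {C} = {C,T} (union, +1)
FIJNOU@4: {C,T} ∪ {G} = {C,G,T} (union, +1)
FIJNOUV@4: {C,G,T} ∪ {A} = {A,C,G,T} (union, +1)
per-site changes: [4, 4, 3, 4, 5]; total = 20

A,C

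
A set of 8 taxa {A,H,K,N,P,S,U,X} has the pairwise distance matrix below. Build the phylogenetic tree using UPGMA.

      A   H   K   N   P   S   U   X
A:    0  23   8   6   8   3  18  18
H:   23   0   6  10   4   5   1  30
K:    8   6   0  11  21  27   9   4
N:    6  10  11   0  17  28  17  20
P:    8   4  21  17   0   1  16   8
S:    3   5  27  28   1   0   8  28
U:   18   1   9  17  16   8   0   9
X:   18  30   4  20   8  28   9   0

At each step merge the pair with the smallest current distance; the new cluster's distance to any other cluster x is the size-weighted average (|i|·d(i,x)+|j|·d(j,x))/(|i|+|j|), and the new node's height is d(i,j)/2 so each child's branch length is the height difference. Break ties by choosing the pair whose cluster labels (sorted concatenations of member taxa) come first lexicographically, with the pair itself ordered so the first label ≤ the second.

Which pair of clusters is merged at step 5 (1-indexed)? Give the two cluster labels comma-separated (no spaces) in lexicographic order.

APS,HU

iteration 1: select H,U (d=1); attach at lengths (1/2, 1/2); label the merged cluster HU
  updated: d(A,HU)=41/2, d(HU,K)=15/2, d(HU,N)=27/2, d(HU,P)=10, d(HU,S)=13/2, d(HU,X)=39/2
iteration 2: select P,S (d=1); attach at lengths (1/2, 1/2); label the merged cluster PS
  updated: d(A,PS)=11/2, d(HU,PS)=33/4, d(K,PS)=24, d(N,PS)=45/2, d(PS,X)=18
iteration 3: select K,X (d=4); attach at lengths (2, 2); label the merged cluster KX
  updated: d(A,KX)=13, d(HU,KX)=27/2, d(KX,N)=31/2, d(KX,PS)=21
iteration 4: select A,PS (d=11/2); attach at lengths (11/4, 9/4); label the merged cluster APS
  updated: d(APS,HU)=37/3, d(APS,KX)=55/3, d(APS,N)=17
iteration 5: select APS,HU (d=37/3); attach at lengths (41/12, 17/3); label the merged cluster AHPSU
  updated: d(AHPSU,KX)=82/5, d(AHPSU,N)=78/5
iteration 6: select KX,N (d=31/2); attach at lengths (23/4, 31/4); label the merged cluster KNX
  updated: d(AHPSU,KNX)=242/15
iteration 7: select AHPSU,KNX (d=242/15); attach at lengths (19/10, 19/60); label the merged cluster AHKNPSUX
final tree: (((A:11/4,(P:1/2,S:1/2):9/4):41/12,(H:1/2,U:1/2):17/3):19/10,((K:2,X:2):23/4,N:31/4):19/60)
total length: 179/5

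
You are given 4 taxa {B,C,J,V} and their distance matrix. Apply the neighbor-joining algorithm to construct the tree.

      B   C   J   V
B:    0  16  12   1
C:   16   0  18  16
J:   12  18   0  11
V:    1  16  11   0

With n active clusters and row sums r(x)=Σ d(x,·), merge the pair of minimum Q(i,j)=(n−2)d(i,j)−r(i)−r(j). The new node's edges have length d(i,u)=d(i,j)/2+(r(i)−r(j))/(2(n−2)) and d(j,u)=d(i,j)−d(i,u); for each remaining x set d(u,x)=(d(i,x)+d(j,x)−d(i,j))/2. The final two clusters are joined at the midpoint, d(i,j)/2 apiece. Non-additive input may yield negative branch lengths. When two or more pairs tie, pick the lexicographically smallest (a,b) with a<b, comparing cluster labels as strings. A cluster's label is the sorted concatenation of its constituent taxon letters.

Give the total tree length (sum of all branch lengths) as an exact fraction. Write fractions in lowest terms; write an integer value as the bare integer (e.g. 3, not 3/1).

1. join B+V (d=1, Q=-55) ⇒ BV; edges |B|=3/4, |V|=1/4
  updated: d(BV,C)=31/2, d(BV,J)=11
2. join BV+C (d=31/2, Q=-89/2) ⇒ BCV; edges |BV|=17/4, |C|=45/4
  updated: d(BCV,J)=27/4
3. join BCV+J (d=27/4) ⇒ BCJV; edges |BCV|=27/8, |J|=27/8
final tree: (((B:3/4,V:1/4):17/4,C:45/4):27/8,J:27/8)
total length: 93/4

93/4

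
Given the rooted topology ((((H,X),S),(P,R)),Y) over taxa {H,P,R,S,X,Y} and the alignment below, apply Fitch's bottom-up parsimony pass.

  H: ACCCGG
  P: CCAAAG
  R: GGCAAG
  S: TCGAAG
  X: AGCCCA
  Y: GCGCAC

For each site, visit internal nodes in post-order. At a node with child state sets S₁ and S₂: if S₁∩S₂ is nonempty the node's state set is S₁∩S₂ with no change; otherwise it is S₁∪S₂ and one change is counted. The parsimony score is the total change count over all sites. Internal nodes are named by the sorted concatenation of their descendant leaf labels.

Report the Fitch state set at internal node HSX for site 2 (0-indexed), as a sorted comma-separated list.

HX@0: {A} ∩ {A} = {A} (intersection, +0)
HSX@0: {A} ∪ {T} = {A,T} (union, +1)
PR@0: {C} ∪ {G} = {C,G} (union, +1)
HPRSX@0: {A,T} ∪ {C,G} = {A,C,G,T} (union, +1)
HPRSXY@0: {A,C,G,T} ∩ {G} = {G} (intersection, +0)
HX@1: {C} ∪ {G} = {C,G} (union, +1)
HSX@1: {C,G} ∩ {C} = {C} (intersection, +0)
PR@1: {C} ∪ {G} = {C,G} (union, +1)
HPRSX@1: {C} ∩ {C,G} = {C} (intersection, +0)
HPRSXY@1: {C} ∩ {C} = {C} (intersection, +0)
HX@2: {C} ∩ {C} = {C} (intersection, +0)
HSX@2: {C} ∪ {G} = {C,G} (union, +1)
PR@2: {A} ∪ {C} = {A,C} (union, +1)
HPRSX@2: {C,G} ∩ {A,C} = {C} (intersection, +0)
HPRSXY@2: {C} ∪ {G} = {C,G} (union, +1)
HX@3: {C} ∩ {C} = {C} (intersection, +0)
HSX@3: {C} ∪ {A} = {A,C} (union, +1)
PR@3: {A} ∩ {A} = {A} (intersection, +0)
HPRSX@3: {A,C} ∩ {A} = {A} (intersection, +0)
HPRSXY@3: {A} ∪ {C} = {A,C} (union, +1)
HX@4: {G} ∪ {C} = {C,G} (union, +1)
HSX@4: {C,G} ∪ {A} = {A,C,G} (union, +1)
PR@4: {A} ∩ {A} = {A} (intersection, +0)
HPRSX@4: {A,C,G} ∩ {A} = {A} (intersection, +0)
HPRSXY@4: {A} ∩ {A} = {A} (intersection, +0)
HX@5: {G} ∪ {A} = {A,G} (union, +1)
HSX@5: {A,G} ∩ {G} = {G} (intersection, +0)
PR@5: {G} ∩ {G} = {G} (intersection, +0)
HPRSX@5: {G} ∩ {G} = {G} (intersection, +0)
HPRSXY@5: {G} ∪ {C} = {C,G} (union, +1)
per-site changes: [3, 2, 3, 2, 2, 2]; total = 14

C,G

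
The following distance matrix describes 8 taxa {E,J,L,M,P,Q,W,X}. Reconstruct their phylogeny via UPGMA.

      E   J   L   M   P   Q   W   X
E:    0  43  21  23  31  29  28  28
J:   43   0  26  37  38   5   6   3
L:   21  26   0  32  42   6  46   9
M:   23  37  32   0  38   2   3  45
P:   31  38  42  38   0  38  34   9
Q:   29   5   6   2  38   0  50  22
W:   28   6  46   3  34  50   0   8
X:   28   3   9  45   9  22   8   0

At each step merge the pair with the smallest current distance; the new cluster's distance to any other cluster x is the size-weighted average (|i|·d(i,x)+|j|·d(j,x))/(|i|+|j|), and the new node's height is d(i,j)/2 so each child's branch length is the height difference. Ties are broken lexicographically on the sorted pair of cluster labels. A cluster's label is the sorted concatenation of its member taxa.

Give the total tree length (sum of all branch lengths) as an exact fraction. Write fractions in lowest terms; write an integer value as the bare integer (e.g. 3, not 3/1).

3449/48

step 1: merge (M,Q) at d=2; branch lengths M→1, Q→1; new cluster MQ
  updated: d(E,MQ)=26, d(J,MQ)=21, d(L,MQ)=19, d(MQ,P)=38, d(MQ,W)=53/2, d(MQ,X)=67/2
step 2: merge (J,X) at d=3; branch lengths J→3/2, X→3/2; new cluster JX
  updated: d(E,JX)=71/2, d(JX,L)=35/2, d(JX,MQ)=109/4, d(JX,P)=47/2, d(JX,W)=7
step 3: merge (JX,W) at d=7; branch lengths JX→2, W→7/2; new cluster JWX
  updated: d(E,JWX)=33, d(JWX,L)=27, d(JWX,MQ)=27, d(JWX,P)=27
step 4: merge (L,MQ) at d=19; branch lengths L→19/2, MQ→17/2; new cluster LMQ
  updated: d(E,LMQ)=73/3, d(JWX,LMQ)=27, d(LMQ,P)=118/3
step 5: merge (E,LMQ) at d=73/3; branch lengths E→73/6, LMQ→8/3; new cluster ELMQ
  updated: d(ELMQ,JWX)=57/2, d(ELMQ,P)=149/4
step 6: merge (JWX,P) at d=27; branch lengths JWX→10, P→27/2; new cluster JPWX
  updated: d(ELMQ,JPWX)=491/16
step 7: merge (ELMQ,JPWX) at d=491/16; branch lengths ELMQ→305/96, JPWX→59/32; new cluster EJLMPQWX
final tree: ((E:73/6,(L:19/2,(M:1,Q:1):17/2):8/3):305/96,(((J:3/2,X:3/2):2,W:7/2):10,P:27/2):59/32)
total length: 3449/48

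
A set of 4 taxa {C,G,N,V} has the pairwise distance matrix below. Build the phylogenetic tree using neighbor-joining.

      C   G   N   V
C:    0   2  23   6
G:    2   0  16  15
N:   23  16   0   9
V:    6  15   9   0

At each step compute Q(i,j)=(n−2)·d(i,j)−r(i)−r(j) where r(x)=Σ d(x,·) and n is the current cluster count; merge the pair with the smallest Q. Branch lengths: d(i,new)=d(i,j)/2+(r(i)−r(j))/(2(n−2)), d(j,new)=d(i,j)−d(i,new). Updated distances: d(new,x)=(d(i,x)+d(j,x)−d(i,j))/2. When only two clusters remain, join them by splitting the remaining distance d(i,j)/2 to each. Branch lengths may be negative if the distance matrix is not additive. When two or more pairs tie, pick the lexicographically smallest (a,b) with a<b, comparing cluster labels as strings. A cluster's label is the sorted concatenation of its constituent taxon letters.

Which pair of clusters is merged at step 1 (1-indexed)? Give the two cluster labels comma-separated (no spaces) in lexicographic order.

C,G

1. join C+G (d=2, Q=-60) ⇒ CG; edges |C|=1/2, |G|=3/2
  updated: d(CG,N)=37/2, d(CG,V)=19/2
2. join CG+N (d=37/2, Q=-37) ⇒ CGN; edges |CG|=19/2, |N|=9
  updated: d(CGN,V)=0
3. join CGN+V (d=0) ⇒ CGNV; edges |CGN|=0, |V|=0
final tree: (((C:1/2,G:3/2):19/2,N:9):0,V:0)
total length: 41/2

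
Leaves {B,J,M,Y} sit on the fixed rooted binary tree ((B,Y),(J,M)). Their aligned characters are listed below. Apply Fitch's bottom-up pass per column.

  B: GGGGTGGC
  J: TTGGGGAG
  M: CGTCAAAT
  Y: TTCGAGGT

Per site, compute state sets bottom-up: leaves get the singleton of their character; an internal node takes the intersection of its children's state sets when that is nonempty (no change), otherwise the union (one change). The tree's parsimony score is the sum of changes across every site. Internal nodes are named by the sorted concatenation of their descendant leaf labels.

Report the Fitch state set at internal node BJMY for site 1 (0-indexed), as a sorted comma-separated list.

site 0, node BY: B={G} ∪ Y={T} → {G,T} (+1)
site 0, node JM: J={T} ∪ M={C} → {C,T} (+1)
site 0, node BJMY: BY={G,T} ∩ JM={C,T} → {T} (+0)
site 1, node BY: B={G} ∪ Y={T} → {G,T} (+1)
site 1, node JM: J={T} ∪ M={G} → {G,T} (+1)
site 1, node BJMY: BY={G,T} ∩ JM={G,T} → {G,T} (+0)
site 2, node BY: B={G} ∪ Y={C} → {C,G} (+1)
site 2, node JM: J={G} ∪ M={T} → {G,T} (+1)
site 2, node BJMY: BY={C,G} ∩ JM={G,T} → {G} (+0)
site 3, node BY: B={G} ∩ Y={G} → {G} (+0)
site 3, node JM: J={G} ∪ M={C} → {C,G} (+1)
site 3, node BJMY: BY={G} ∩ JM={C,G} → {G} (+0)
site 4, node BY: B={T} ∪ Y={A} → {A,T} (+1)
site 4, node JM: J={G} ∪ M={A} → {A,G} (+1)
site 4, node BJMY: BY={A,T} ∩ JM={A,G} → {A} (+0)
site 5, node BY: B={G} ∩ Y={G} → {G} (+0)
site 5, node JM: J={G} ∪ M={A} → {A,G} (+1)
site 5, node BJMY: BY={G} ∩ JM={A,G} → {G} (+0)
site 6, node BY: B={G} ∩ Y={G} → {G} (+0)
site 6, node JM: J={A} ∩ M={A} → {A} (+0)
site 6, node BJMY: BY={G} ∪ JM={A} → {A,G} (+1)
site 7, node BY: B={C} ∪ Y={T} → {C,T} (+1)
site 7, node JM: J={G} ∪ M={T} → {G,T} (+1)
site 7, node BJMY: BY={C,T} ∩ JM={G,T} → {T} (+0)
per-site changes: [2, 2, 2, 1, 2, 1, 1, 2]; total = 13

G,T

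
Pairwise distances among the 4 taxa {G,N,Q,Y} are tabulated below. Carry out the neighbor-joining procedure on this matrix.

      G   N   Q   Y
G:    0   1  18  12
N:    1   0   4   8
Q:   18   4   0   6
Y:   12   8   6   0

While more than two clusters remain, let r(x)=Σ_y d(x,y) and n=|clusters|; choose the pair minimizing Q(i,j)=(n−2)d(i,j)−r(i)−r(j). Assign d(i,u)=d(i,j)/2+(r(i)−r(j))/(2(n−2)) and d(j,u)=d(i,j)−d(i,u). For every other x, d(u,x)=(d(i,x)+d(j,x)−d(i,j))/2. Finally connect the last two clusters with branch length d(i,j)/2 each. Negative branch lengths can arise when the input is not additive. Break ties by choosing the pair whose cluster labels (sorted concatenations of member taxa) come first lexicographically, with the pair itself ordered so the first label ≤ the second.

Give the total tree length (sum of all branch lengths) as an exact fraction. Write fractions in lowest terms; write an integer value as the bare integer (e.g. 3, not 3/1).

step 1: merge (G,N) at d=1, Q=-42; branch lengths G→5, N→-4; new cluster GN
  updated: d(GN,Q)=21/2, d(GN,Y)=19/2
step 2: merge (GN,Q) at d=21/2, Q=-26; branch lengths GN→7, Q→7/2; new cluster GNQ
  updated: d(GNQ,Y)=5/2
step 3: merge (GNQ,Y) at d=5/2; branch lengths GNQ→5/4, Y→5/4; new cluster GNQY
final tree: (((G:5,N:-4):7,Q:7/2):5/4,Y:5/4)
total length: 14

14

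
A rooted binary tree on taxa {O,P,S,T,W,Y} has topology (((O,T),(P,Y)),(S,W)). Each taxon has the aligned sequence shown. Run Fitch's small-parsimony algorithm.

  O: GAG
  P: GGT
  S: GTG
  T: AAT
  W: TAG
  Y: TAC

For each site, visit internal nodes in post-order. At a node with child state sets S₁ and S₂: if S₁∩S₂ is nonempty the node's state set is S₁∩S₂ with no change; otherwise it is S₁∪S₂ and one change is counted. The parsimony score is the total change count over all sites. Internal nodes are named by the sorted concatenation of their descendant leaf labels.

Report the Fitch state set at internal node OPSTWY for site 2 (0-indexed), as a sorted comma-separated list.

G,T

site 0, node OT: O={G} ∪ T={A} → {A,G} (+1)
site 0, node PY: P={G} ∪ Y={T} → {G,T} (+1)
site 0, node OPTY: OT={A,G} ∩ PY={G,T} → {G} (+0)
site 0, node SW: S={G} ∪ W={T} → {G,T} (+1)
site 0, node OPSTWY: OPTY={G} ∩ SW={G,T} → {G} (+0)
site 1, node OT: O={A} ∩ T={A} → {A} (+0)
site 1, node PY: P={G} ∪ Y={A} → {A,G} (+1)
site 1, node OPTY: OT={A} ∩ PY={A,G} → {A} (+0)
site 1, node SW: S={T} ∪ W={A} → {A,T} (+1)
site 1, node OPSTWY: OPTY={A} ∩ SW={A,T} → {A} (+0)
site 2, node OT: O={G} ∪ T={T} → {G,T} (+1)
site 2, node PY: P={T} ∪ Y={C} → {C,T} (+1)
site 2, node OPTY: OT={G,T} ∩ PY={C,T} → {T} (+0)
site 2, node SW: S={G} ∩ W={G} → {G} (+0)
site 2, node OPSTWY: OPTY={T} ∪ SW={G} → {G,T} (+1)
per-site changes: [3, 2, 3]; total = 8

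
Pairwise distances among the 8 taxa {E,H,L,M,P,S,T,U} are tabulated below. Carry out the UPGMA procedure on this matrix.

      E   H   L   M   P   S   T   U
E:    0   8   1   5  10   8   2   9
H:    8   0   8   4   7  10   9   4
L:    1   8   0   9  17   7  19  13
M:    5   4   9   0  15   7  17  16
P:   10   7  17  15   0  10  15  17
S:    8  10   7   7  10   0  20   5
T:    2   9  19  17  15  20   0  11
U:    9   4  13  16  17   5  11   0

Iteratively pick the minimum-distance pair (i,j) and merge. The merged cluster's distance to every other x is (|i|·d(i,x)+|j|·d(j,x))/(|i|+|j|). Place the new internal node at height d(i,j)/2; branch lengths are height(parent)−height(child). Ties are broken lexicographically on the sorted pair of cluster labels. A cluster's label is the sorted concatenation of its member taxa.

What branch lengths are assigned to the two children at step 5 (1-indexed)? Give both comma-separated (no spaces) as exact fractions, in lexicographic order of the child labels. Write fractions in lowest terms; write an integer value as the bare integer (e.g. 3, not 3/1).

iteration 1: select E,L (d=1); attach at lengths (1/2, 1/2); label the merged cluster EL
  updated: d(EL,H)=8, d(EL,M)=7, d(EL,P)=27/2, d(EL,S)=15/2, d(EL,T)=21/2, d(EL,U)=11
iteration 2: select H,M (d=4); attach at lengths (2, 2); label the merged cluster HM
  updated: d(EL,HM)=15/2, d(HM,P)=11, d(HM,S)=17/2, d(HM,T)=13, d(HM,U)=10
iteration 3: select S,U (d=5); attach at lengths (5/2, 5/2); label the merged cluster SU
  updated: d(EL,SU)=37/4, d(HM,SU)=37/4, d(P,SU)=27/2, d(SU,T)=31/2
iteration 4: select EL,HM (d=15/2); attach at lengths (13/4, 7/4); label the merged cluster EHLM
  updated: d(EHLM,P)=49/4, d(EHLM,SU)=37/4, d(EHLM,T)=47/4
iteration 5: select EHLM,SU (d=37/4); attach at lengths (7/8, 17/8); label the merged cluster EHLMSU
  updated: d(EHLMSU,P)=38/3, d(EHLMSU,T)=13
iteration 6: select EHLMSU,P (d=38/3); attach at lengths (41/24, 19/3); label the merged cluster EHLMPSU
  updated: d(EHLMPSU,T)=93/7
iteration 7: select EHLMPSU,T (d=93/7); attach at lengths (13/42, 93/14); label the merged cluster EHLMPSTU
final tree: (((((E:1/2,L:1/2):13/4,(H:2,M:2):7/4):7/8,(S:5/2,U:5/2):17/8):41/24,P:19/3):13/42,T:93/14)
total length: 5543/168

7/8,17/8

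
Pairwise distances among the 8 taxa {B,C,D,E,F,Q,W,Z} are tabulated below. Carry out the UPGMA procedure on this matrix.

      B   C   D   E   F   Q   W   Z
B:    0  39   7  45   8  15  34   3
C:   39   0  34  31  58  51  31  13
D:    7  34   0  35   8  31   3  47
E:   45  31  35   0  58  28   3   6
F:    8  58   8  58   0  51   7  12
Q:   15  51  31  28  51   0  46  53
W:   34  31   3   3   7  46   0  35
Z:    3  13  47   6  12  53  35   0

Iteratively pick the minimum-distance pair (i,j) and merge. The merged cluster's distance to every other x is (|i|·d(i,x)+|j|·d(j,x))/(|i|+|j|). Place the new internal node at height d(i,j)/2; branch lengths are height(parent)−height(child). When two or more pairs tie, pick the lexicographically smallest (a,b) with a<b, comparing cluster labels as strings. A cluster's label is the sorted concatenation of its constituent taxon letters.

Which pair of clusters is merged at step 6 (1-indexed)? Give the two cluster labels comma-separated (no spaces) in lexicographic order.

BDFWZ,EQ

1. join B+Z (d=3) ⇒ BZ; edges |B|=3/2, |Z|=3/2
  updated: d(BZ,C)=26, d(BZ,D)=27, d(BZ,E)=51/2, d(BZ,F)=10, d(BZ,Q)=34, d(BZ,W)=69/2
2. join D+W (d=3) ⇒ DW; edges |D|=3/2, |W|=3/2
  updated: d(BZ,DW)=123/4, d(C,DW)=65/2, d(DW,E)=19, d(DW,F)=15/2, d(DW,Q)=77/2
3. join DW+F (d=15/2) ⇒ DFW; edges |DW|=9/4, |F|=15/4
  updated: d(BZ,DFW)=143/6, d(C,DFW)=41, d(DFW,E)=32, d(DFW,Q)=128/3
4. join BZ+DFW (d=143/6) ⇒ BDFWZ; edges |BZ|=125/12, |DFW|=49/6
  updated: d(BDFWZ,C)=35, d(BDFWZ,E)=147/5, d(BDFWZ,Q)=196/5
5. join E+Q (d=28) ⇒ EQ; edges |E|=14, |Q|=14
  updated: d(BDFWZ,EQ)=343/10, d(C,EQ)=41
6. join BDFWZ+EQ (d=343/10) ⇒ BDEFQWZ; edges |BDFWZ|=157/30, |EQ|=63/20
  updated: d(BDEFQWZ,C)=257/7
7. join BDEFQWZ+C (d=257/7) ⇒ BCDEFQWZ; edges |BDEFQWZ|=169/140, |C|=257/14
final tree: ((((B:3/2,Z:3/2):125/12,((D:3/2,W:3/2):9/4,F:15/4):49/6):157/30,(E:14,Q:14):63/20):169/140,C:257/14)
total length: 36343/420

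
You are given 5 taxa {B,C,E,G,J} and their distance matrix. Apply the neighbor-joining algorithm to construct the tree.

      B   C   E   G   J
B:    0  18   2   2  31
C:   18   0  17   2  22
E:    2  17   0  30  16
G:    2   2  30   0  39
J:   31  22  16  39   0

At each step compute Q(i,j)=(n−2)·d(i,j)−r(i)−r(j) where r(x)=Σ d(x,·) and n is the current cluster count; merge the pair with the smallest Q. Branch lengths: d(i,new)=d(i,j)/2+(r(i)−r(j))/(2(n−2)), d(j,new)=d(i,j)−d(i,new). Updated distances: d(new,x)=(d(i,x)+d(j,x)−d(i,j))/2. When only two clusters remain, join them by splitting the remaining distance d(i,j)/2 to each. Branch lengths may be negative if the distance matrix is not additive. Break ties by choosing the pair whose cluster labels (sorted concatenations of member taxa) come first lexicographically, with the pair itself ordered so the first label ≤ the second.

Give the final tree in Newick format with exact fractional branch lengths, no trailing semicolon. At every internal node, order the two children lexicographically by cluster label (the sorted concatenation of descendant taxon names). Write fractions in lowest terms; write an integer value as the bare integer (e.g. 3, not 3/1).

(((B:-1/4,(C:-4/3,G:10/3):37/4):35/4,E:-1):17/2,J:17/2)

1. join C+G (d=2, Q=-126) ⇒ CG; edges |C|=-4/3, |G|=10/3
  updated: d(B,CG)=9, d(CG,E)=45/2, d(CG,J)=59/2
2. join B+CG (d=9, Q=-85) ⇒ BCG; edges |B|=-1/4, |CG|=37/4
  updated: d(BCG,E)=31/4, d(BCG,J)=103/4
3. join BCG+E (d=31/4, Q=-99/2) ⇒ BCEG; edges |BCG|=35/4, |E|=-1
  updated: d(BCEG,J)=17
4. join BCEG+J (d=17) ⇒ BCEGJ; edges |BCEG|=17/2, |J|=17/2
final tree: (((B:-1/4,(C:-4/3,G:10/3):37/4):35/4,E:-1):17/2,J:17/2)
total length: 143/4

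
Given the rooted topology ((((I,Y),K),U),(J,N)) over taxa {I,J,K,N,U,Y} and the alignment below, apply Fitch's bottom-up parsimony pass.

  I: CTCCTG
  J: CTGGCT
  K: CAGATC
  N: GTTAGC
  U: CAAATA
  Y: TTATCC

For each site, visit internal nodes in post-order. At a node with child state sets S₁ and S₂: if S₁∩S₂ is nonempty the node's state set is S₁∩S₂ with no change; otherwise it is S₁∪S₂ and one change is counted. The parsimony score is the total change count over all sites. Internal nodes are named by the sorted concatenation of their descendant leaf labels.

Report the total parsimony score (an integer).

17

site 0, node IY: I={C} ∪ Y={T} → {C,T} (+1)
site 0, node IKY: IY={C,T} ∩ K={C} → {C} (+0)
site 0, node IKUY: IKY={C} ∩ U={C} → {C} (+0)
site 0, node JN: J={C} ∪ N={G} → {C,G} (+1)
site 0, node IJKNUY: IKUY={C} ∩ JN={C,G} → {C} (+0)
site 1, node IY: I={T} ∩ Y={T} → {T} (+0)
site 1, node IKY: IY={T} ∪ K={A} → {A,T} (+1)
site 1, node IKUY: IKY={A,T} ∩ U={A} → {A} (+0)
site 1, node JN: J={T} ∩ N={T} → {T} (+0)
site 1, node IJKNUY: IKUY={A} ∪ JN={T} → {A,T} (+1)
site 2, node IY: I={C} ∪ Y={A} → {A,C} (+1)
site 2, node IKY: IY={A,C} ∪ K={G} → {A,C,G} (+1)
site 2, node IKUY: IKY={A,C,G} ∩ U={A} → {A} (+0)
site 2, node JN: J={G} ∪ N={T} → {G,T} (+1)
site 2, node IJKNUY: IKUY={A} ∪ JN={G,T} → {A,G,T} (+1)
site 3, node IY: I={C} ∪ Y={T} → {C,T} (+1)
site 3, node IKY: IY={C,T} ∪ K={A} → {A,C,T} (+1)
site 3, node IKUY: IKY={A,C,T} ∩ U={A} → {A} (+0)
site 3, node JN: J={G} ∪ N={A} → {A,G} (+1)
site 3, node IJKNUY: IKUY={A} ∩ JN={A,G} → {A} (+0)
site 4, node IY: I={T} ∪ Y={C} → {C,T} (+1)
site 4, node IKY: IY={C,T} ∩ K={T} → {T} (+0)
site 4, node IKUY: IKY={T} ∩ U={T} → {T} (+0)
site 4, node JN: J={C} ∪ N={G} → {C,G} (+1)
site 4, node IJKNUY: IKUY={T} ∪ JN={C,G} → {C,G,T} (+1)
site 5, node IY: I={G} ∪ Y={C} → {C,G} (+1)
site 5, node IKY: IY={C,G} ∩ K={C} → {C} (+0)
site 5, node IKUY: IKY={C} ∪ U={A} → {A,C} (+1)
site 5, node JN: J={T} ∪ N={C} → {C,T} (+1)
site 5, node IJKNUY: IKUY={A,C} ∩ JN={C,T} → {C} (+0)
per-site changes: [2, 2, 4, 3, 3, 3]; total = 17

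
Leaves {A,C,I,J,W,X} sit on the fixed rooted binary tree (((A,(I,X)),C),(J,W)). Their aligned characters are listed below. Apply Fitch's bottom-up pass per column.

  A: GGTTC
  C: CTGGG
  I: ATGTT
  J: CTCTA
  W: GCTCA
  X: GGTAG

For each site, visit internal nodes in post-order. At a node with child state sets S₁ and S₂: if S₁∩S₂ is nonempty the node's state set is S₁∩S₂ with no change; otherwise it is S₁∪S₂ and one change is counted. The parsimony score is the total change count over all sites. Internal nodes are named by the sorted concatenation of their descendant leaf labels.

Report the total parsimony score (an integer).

[col 0] IX: children I:{A}, X:{G} ∪→ {A,G}; cost 1
[col 0] AIX: children A:{G}, IX:{A,G} ∩→ {G}; cost 0
[col 0] ACIX: children AIX:{G}, C:{C} ∪→ {C,G}; cost 1
[col 0] JW: children J:{C}, W:{G} ∪→ {C,G}; cost 1
[col 0] ACIJWX: children ACIX:{C,G}, JW:{C,G} ∩→ {C,G}; cost 0
[col 1] IX: children I:{T}, X:{G} ∪→ {G,T}; cost 1
[col 1] AIX: children A:{G}, IX:{G,T} ∩→ {G}; cost 0
[col 1] ACIX: children AIX:{G}, C:{T} ∪→ {G,T}; cost 1
[col 1] JW: children J:{T}, W:{C} ∪→ {C,T}; cost 1
[col 1] ACIJWX: children ACIX:{G,T}, JW:{C,T} ∩→ {T}; cost 0
[col 2] IX: children I:{G}, X:{T} ∪→ {G,T}; cost 1
[col 2] AIX: children A:{T}, IX:{G,T} ∩→ {T}; cost 0
[col 2] ACIX: children AIX:{T}, C:{G} ∪→ {G,T}; cost 1
[col 2] JW: children J:{C}, W:{T} ∪→ {C,T}; cost 1
[col 2] ACIJWX: children ACIX:{G,T}, JW:{C,T} ∩→ {T}; cost 0
[col 3] IX: children I:{T}, X:{A} ∪→ {A,T}; cost 1
[col 3] AIX: children A:{T}, IX:{A,T} ∩→ {T}; cost 0
[col 3] ACIX: children AIX:{T}, C:{G} ∪→ {G,T}; cost 1
[col 3] JW: children J:{T}, W:{C} ∪→ {C,T}; cost 1
[col 3] ACIJWX: children ACIX:{G,T}, JW:{C,T} ∩→ {T}; cost 0
[col 4] IX: children I:{T}, X:{G} ∪→ {G,T}; cost 1
[col 4] AIX: children A:{C}, IX:{G,T} ∪→ {C,G,T}; cost 1
[col 4] ACIX: children AIX:{C,G,T}, C:{G} ∩→ {G}; cost 0
[col 4] JW: children J:{A}, W:{A} ∩→ {A}; cost 0
[col 4] ACIJWX: children ACIX:{G}, JW:{A} ∪→ {A,G}; cost 1
per-site changes: [3, 3, 3, 3, 3]; total = 15

15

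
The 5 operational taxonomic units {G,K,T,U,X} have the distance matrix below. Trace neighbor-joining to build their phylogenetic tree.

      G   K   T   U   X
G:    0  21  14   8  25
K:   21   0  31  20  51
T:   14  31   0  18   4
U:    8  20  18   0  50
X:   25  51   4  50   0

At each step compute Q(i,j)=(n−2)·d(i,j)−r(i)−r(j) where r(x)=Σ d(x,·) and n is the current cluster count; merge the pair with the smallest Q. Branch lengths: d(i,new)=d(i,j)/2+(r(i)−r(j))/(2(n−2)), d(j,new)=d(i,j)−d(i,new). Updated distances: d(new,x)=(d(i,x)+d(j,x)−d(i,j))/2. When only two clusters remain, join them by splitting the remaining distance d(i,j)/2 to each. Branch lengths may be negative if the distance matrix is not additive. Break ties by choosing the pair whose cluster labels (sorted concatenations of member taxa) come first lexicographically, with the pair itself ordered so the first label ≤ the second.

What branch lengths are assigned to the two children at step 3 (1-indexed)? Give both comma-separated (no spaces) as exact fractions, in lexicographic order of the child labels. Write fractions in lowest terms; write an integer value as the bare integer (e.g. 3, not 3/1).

step 1: merge (T,X) at d=4, Q=-185; branch lengths T→-17/2, X→25/2; new cluster TX
  updated: d(G,TX)=35/2, d(K,TX)=39, d(TX,U)=32
step 2: merge (G,TX) at d=35/2, Q=-100; branch lengths G→-7/4, TX→77/4; new cluster GTX
  updated: d(GTX,K)=85/4, d(GTX,U)=45/4
step 3: merge (GTX,K) at d=85/4, Q=-105/2; branch lengths GTX→25/4, K→15; new cluster GKTX
  updated: d(GKTX,U)=5
step 4: merge (GKTX,U) at d=5; branch lengths GKTX→5/2, U→5/2; new cluster GKTUX
final tree: (((G:-7/4,(T:-17/2,X:25/2):77/4):25/4,K:15):5/2,U:5/2)
total length: 191/4

25/4,15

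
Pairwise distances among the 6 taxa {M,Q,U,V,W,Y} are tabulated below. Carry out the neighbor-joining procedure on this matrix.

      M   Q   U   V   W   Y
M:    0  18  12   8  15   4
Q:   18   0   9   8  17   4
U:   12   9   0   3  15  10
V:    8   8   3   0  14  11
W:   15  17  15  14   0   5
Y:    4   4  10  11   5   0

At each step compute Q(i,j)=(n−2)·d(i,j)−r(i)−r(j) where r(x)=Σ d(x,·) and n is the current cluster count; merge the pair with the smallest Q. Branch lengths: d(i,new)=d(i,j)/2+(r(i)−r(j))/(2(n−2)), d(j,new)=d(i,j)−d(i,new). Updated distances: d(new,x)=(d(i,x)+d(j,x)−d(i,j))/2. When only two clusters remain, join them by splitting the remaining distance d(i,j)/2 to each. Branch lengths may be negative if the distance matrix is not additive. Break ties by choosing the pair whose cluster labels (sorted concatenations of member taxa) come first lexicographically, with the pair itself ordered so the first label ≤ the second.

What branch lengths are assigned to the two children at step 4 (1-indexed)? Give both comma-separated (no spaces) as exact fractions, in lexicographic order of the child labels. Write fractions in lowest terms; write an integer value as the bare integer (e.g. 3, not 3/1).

step 1: merge (U,V) at d=3, Q=-81; branch lengths U→17/8, V→7/8; new cluster UV
  updated: d(M,UV)=17/2, d(Q,UV)=7, d(UV,W)=13, d(UV,Y)=9
step 2: merge (Q,UV) at d=7, Q=-125/2; branch lengths Q→59/12, UV→25/12; new cluster QUV
  updated: d(M,QUV)=39/4, d(QUV,W)=23/2, d(QUV,Y)=3
step 3: merge (M,QUV) at d=39/4, Q=-67/2; branch lengths M→6, QUV→15/4; new cluster MQUV
  updated: d(MQUV,W)=67/8, d(MQUV,Y)=-11/8
step 4: merge (MQUV,W) at d=67/8, Q=-12; branch lengths MQUV→1, W→59/8; new cluster MQUVW
  updated: d(MQUVW,Y)=-19/8
step 5: merge (MQUVW,Y) at d=-19/8; branch lengths MQUVW→-19/16, Y→-19/16; new cluster MQUVWY
final tree: (((M:6,(Q:59/12,(U:17/8,V:7/8):25/12):15/4):1,W:59/8):-19/16,Y:-19/16)
total length: 103/4

1,59/8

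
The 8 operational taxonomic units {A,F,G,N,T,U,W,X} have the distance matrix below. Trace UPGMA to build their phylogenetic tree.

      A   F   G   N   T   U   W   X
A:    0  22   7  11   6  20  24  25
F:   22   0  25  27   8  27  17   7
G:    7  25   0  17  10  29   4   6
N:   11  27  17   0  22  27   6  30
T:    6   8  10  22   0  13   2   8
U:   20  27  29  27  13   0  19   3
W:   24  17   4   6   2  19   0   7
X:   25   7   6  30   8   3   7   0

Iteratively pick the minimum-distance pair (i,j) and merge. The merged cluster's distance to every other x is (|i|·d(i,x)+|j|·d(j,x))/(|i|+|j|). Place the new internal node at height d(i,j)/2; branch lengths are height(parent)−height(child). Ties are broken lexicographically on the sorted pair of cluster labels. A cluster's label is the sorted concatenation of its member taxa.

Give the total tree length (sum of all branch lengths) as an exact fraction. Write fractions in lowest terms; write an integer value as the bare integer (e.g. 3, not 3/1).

1. join T+W (d=2) ⇒ TW; edges |T|=1, |W|=1
  updated: d(A,TW)=15, d(F,TW)=25/2, d(G,TW)=7, d(N,TW)=14, d(TW,U)=16, d(TW,X)=15/2
2. join U+X (d=3) ⇒ UX; edges |U|=3/2, |X|=3/2
  updated: d(A,UX)=45/2, d(F,UX)=17, d(G,UX)=35/2, d(N,UX)=57/2, d(TW,UX)=47/4
3. join A+G (d=7) ⇒ AG; edges |A|=7/2, |G|=7/2
  updated: d(AG,F)=47/2, d(AG,N)=14, d(AG,TW)=11, d(AG,UX)=20
4. join AG+TW (d=11) ⇒ AGTW; edges |AG|=2, |TW|=9/2
  updated: d(AGTW,F)=18, d(AGTW,N)=14, d(AGTW,UX)=127/8
5. join AGTW+N (d=14) ⇒ AGNTW; edges |AGTW|=3/2, |N|=7
  updated: d(AGNTW,F)=99/5, d(AGNTW,UX)=92/5
6. join F+UX (d=17) ⇒ FUX; edges |F|=17/2, |UX|=7
  updated: d(AGNTW,FUX)=283/15
7. join AGNTW+FUX (d=283/15) ⇒ AFGNTUWX; edges |AGNTW|=73/30, |FUX|=14/15
final tree: ((((A:7/2,G:7/2):2,(T:1,W:1):9/2):3/2,N:7):73/30,(F:17/2,(U:3/2,X:3/2):7):14/15)
total length: 688/15

688/15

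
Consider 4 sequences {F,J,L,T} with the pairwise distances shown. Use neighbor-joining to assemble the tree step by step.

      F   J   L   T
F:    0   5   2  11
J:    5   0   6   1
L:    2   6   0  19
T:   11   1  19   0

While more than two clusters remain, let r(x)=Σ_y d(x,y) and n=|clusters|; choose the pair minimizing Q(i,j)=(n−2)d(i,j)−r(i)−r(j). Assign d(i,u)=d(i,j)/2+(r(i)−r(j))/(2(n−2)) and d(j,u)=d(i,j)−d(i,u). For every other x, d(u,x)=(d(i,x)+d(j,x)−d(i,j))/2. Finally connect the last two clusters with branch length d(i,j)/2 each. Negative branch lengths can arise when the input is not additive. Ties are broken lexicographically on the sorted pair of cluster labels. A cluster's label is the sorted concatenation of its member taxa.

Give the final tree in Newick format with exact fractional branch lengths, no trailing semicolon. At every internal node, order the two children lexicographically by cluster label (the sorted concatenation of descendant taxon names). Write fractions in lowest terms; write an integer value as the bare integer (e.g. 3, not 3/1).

(((F:-5/4,L:13/4):35/4,J:-17/4):21/8,T:21/8)

step 1: merge (F,L) at d=2, Q=-41; branch lengths F→-5/4, L→13/4; new cluster FL
  updated: d(FL,J)=9/2, d(FL,T)=14
step 2: merge (FL,J) at d=9/2, Q=-39/2; branch lengths FL→35/4, J→-17/4; new cluster FJL
  updated: d(FJL,T)=21/4
step 3: merge (FJL,T) at d=21/4; branch lengths FJL→21/8, T→21/8; new cluster FJLT
final tree: (((F:-5/4,L:13/4):35/4,J:-17/4):21/8,T:21/8)
total length: 47/4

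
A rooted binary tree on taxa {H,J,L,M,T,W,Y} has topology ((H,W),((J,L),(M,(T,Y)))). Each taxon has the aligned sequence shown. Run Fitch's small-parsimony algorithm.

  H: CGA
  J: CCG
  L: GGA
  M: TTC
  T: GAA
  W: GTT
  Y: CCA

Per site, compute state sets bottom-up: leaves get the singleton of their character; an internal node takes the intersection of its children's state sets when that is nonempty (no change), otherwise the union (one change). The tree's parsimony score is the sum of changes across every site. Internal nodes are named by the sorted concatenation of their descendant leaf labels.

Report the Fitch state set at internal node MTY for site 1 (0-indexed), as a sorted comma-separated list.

A,C,T

HW@0: {C} ∪ {G} = {C,G} (union, +1)
JL@0: {C} ∪ {G} = {C,G} (union, +1)
TY@0: {G} ∪ {C} = {C,G} (union, +1)
MTY@0: {T} ∪ {C,G} = {C,G,T} (union, +1)
JLMTY@0: {C,G} ∩ {C,G,T} = {C,G} (intersection, +0)
HJLMTWY@0: {C,G} ∩ {C,G} = {C,G} (intersection, +0)
HW@1: {G} ∪ {T} = {G,T} (union, +1)
JL@1: {C} ∪ {G} = {C,G} (union, +1)
TY@1: {A} ∪ {C} = {A,C} (union, +1)
MTY@1: {T} ∪ {A,C} = {A,C,T} (union, +1)
JLMTY@1: {C,G} ∩ {A,C,T} = {C} (intersection, +0)
HJLMTWY@1: {G,T} ∪ {C} = {C,G,T} (union, +1)
HW@2: {A} ∪ {T} = {A,T} (union, +1)
JL@2: {G} ∪ {A} = {A,G} (union, +1)
TY@2: {A} ∩ {A} = {A} (intersection, +0)
MTY@2: {C} ∪ {A} = {A,C} (union, +1)
JLMTY@2: {A,G} ∩ {A,C} = {A} (intersection, +0)
HJLMTWY@2: {A,T} ∩ {A} = {A} (intersection, +0)
per-site changes: [4, 5, 3]; total = 12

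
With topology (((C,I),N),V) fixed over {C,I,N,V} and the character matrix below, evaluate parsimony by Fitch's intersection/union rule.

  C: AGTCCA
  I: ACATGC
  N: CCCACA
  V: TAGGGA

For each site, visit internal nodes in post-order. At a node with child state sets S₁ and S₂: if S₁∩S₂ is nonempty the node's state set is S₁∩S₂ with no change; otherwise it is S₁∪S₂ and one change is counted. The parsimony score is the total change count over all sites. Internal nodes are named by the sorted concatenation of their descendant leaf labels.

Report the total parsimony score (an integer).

13

site 0, node CI: C={A} ∩ I={A} → {A} (+0)
site 0, node CIN: CI={A} ∪ N={C} → {A,C} (+1)
site 0, node CINV: CIN={A,C} ∪ V={T} → {A,C,T} (+1)
site 1, node CI: C={G} ∪ I={C} → {C,G} (+1)
site 1, node CIN: CI={C,G} ∩ N={C} → {C} (+0)
site 1, node CINV: CIN={C} ∪ V={A} → {A,C} (+1)
site 2, node CI: C={T} ∪ I={A} → {A,T} (+1)
site 2, node CIN: CI={A,T} ∪ N={C} → {A,C,T} (+1)
site 2, node CINV: CIN={A,C,T} ∪ V={G} → {A,C,G,T} (+1)
site 3, node CI: C={C} ∪ I={T} → {C,T} (+1)
site 3, node CIN: CI={C,T} ∪ N={A} → {A,C,T} (+1)
site 3, node CINV: CIN={A,C,T} ∪ V={G} → {A,C,G,T} (+1)
site 4, node CI: C={C} ∪ I={G} → {C,G} (+1)
site 4, node CIN: CI={C,G} ∩ N={C} → {C} (+0)
site 4, node CINV: CIN={C} ∪ V={G} → {C,G} (+1)
site 5, node CI: C={A} ∪ I={C} → {A,C} (+1)
site 5, node CIN: CI={A,C} ∩ N={A} → {A} (+0)
site 5, node CINV: CIN={A} ∩ V={A} → {A} (+0)
per-site changes: [2, 2, 3, 3, 2, 1]; total = 13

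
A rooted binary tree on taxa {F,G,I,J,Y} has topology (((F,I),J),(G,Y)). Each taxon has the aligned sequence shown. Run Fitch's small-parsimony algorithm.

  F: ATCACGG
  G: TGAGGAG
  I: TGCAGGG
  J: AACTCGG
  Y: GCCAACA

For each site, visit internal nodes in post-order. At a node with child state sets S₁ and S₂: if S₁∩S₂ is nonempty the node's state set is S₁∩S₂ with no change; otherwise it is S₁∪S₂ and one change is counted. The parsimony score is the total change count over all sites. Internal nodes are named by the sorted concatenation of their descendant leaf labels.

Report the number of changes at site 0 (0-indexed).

3

[col 0] FI: children F:{A}, I:{T} ∪→ {A,T}; cost 1
[col 0] FIJ: children FI:{A,T}, J:{A} ∩→ {A}; cost 0
[col 0] GY: children G:{T}, Y:{G} ∪→ {G,T}; cost 1
[col 0] FGIJY: children FIJ:{A}, GY:{G,T} ∪→ {A,G,T}; cost 1
[col 1] FI: children F:{T}, I:{G} ∪→ {G,T}; cost 1
[col 1] FIJ: children FI:{G,T}, J:{A} ∪→ {A,G,T}; cost 1
[col 1] GY: children G:{G}, Y:{C} ∪→ {C,G}; cost 1
[col 1] FGIJY: children FIJ:{A,G,T}, GY:{C,G} ∩→ {G}; cost 0
[col 2] FI: children F:{C}, I:{C} ∩→ {C}; cost 0
[col 2] FIJ: children FI:{C}, J:{C} ∩→ {C}; cost 0
[col 2] GY: children G:{A}, Y:{C} ∪→ {A,C}; cost 1
[col 2] FGIJY: children FIJ:{C}, GY:{A,C} ∩→ {C}; cost 0
[col 3] FI: children F:{A}, I:{A} ∩→ {A}; cost 0
[col 3] FIJ: children FI:{A}, J:{T} ∪→ {A,T}; cost 1
[col 3] GY: children G:{G}, Y:{A} ∪→ {A,G}; cost 1
[col 3] FGIJY: children FIJ:{A,T}, GY:{A,G} ∩→ {A}; cost 0
[col 4] FI: children F:{C}, I:{G} ∪→ {C,G}; cost 1
[col 4] FIJ: children FI:{C,G}, J:{C} ∩→ {C}; cost 0
[col 4] GY: children G:{G}, Y:{A} ∪→ {A,G}; cost 1
[col 4] FGIJY: children FIJ:{C}, GY:{A,G} ∪→ {A,C,G}; cost 1
[col 5] FI: children F:{G}, I:{G} ∩→ {G}; cost 0
[col 5] FIJ: children FI:{G}, J:{G} ∩→ {G}; cost 0
[col 5] GY: children G:{A}, Y:{C} ∪→ {A,C}; cost 1
[col 5] FGIJY: children FIJ:{G}, GY:{A,C} ∪→ {A,C,G}; cost 1
[col 6] FI: children F:{G}, I:{G} ∩→ {G}; cost 0
[col 6] FIJ: children FI:{G}, J:{G} ∩→ {G}; cost 0
[col 6] GY: children G:{G}, Y:{A} ∪→ {A,G}; cost 1
[col 6] FGIJY: children FIJ:{G}, GY:{A,G} ∩→ {G}; cost 0
per-site changes: [3, 3, 1, 2, 3, 2, 1]; total = 15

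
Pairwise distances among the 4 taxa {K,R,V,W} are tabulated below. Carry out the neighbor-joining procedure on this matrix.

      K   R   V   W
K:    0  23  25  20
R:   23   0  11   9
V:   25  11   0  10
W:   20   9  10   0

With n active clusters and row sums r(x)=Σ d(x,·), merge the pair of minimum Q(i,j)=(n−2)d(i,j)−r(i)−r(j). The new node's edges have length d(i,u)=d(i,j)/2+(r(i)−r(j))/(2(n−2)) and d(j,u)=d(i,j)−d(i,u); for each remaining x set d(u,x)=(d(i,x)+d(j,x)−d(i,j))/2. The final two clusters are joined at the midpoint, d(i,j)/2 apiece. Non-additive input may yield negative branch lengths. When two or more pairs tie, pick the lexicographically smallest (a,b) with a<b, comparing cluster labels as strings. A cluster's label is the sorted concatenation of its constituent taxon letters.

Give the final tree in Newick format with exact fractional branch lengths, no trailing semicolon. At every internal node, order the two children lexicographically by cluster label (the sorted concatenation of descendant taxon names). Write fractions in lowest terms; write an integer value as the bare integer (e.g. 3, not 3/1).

1. join K+W (d=20, Q=-67) ⇒ KW; edges |K|=69/4, |W|=11/4
  updated: d(KW,R)=6, d(KW,V)=15/2
2. join KW+R (d=6, Q=-49/2) ⇒ KRW; edges |KW|=5/4, |R|=19/4
  updated: d(KRW,V)=25/4
3. join KRW+V (d=25/4) ⇒ KRVW; edges |KRW|=25/8, |V|=25/8
final tree: (((K:69/4,W:11/4):5/4,R:19/4):25/8,V:25/8)
total length: 129/4

(((K:69/4,W:11/4):5/4,R:19/4):25/8,V:25/8)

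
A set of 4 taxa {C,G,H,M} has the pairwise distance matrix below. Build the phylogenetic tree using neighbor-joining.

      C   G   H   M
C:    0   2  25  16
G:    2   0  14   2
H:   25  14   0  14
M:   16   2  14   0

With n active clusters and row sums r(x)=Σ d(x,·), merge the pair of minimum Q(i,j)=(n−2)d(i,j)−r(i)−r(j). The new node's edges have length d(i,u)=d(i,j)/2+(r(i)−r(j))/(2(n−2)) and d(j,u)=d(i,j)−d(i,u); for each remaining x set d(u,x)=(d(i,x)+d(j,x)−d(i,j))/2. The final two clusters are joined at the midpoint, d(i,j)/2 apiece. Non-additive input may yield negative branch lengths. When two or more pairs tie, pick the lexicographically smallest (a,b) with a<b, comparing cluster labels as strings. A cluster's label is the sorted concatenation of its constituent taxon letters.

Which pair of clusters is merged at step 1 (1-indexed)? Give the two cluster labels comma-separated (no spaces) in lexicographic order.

C,G

step 1: merge (C,G) at d=2, Q=-57; branch lengths C→29/4, G→-21/4; new cluster CG
  updated: d(CG,H)=37/2, d(CG,M)=8
step 2: merge (CG,H) at d=37/2, Q=-81/2; branch lengths CG→25/4, H→49/4; new cluster CGH
  updated: d(CGH,M)=7/4
step 3: merge (CGH,M) at d=7/4; branch lengths CGH→7/8, M→7/8; new cluster CGHM
final tree: (((C:29/4,G:-21/4):25/4,H:49/4):7/8,M:7/8)
total length: 89/4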